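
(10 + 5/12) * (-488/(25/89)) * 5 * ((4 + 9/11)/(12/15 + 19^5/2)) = -143868500/408556599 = -0.35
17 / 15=1.13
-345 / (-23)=15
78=78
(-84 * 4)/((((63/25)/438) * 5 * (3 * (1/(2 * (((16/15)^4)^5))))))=-5648101429239547504227254272/199515403804779052734375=-28309.10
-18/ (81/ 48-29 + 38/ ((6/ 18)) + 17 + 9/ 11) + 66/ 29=374022/ 177799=2.10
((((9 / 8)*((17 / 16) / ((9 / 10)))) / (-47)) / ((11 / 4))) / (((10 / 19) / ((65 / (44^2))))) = -0.00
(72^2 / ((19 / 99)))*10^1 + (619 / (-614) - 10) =270102.68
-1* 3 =-3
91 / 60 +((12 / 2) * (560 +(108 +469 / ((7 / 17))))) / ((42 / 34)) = 8778.37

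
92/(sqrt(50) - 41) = -3772/1631 - 460 * sqrt(2)/1631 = -2.71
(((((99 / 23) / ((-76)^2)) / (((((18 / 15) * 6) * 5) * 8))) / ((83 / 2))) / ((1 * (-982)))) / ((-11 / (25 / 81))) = 0.00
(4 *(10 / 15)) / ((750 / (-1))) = -4 / 1125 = -0.00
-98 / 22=-49 / 11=-4.45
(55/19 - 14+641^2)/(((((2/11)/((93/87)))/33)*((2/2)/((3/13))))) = 131770289376/7163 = 18395963.89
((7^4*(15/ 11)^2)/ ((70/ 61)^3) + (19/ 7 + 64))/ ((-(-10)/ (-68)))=-1740101317/ 84700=-20544.29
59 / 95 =0.62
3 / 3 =1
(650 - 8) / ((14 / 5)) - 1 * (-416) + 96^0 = 4524 / 7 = 646.29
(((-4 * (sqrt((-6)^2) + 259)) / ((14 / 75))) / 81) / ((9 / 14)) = -26500 / 243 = -109.05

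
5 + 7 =12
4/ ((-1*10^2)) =-1/ 25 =-0.04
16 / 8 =2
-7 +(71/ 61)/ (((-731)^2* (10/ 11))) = -2281720689/ 325960210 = -7.00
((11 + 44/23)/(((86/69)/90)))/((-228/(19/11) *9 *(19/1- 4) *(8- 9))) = 9/172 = 0.05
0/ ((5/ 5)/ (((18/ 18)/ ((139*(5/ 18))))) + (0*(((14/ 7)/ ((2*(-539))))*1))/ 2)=0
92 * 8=736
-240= -240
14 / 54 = 7 / 27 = 0.26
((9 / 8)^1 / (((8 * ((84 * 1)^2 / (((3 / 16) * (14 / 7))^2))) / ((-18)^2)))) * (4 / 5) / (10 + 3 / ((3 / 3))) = 729 / 13045760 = 0.00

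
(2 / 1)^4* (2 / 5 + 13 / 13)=112 / 5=22.40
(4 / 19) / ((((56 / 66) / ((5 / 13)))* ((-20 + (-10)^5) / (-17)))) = 187 / 11528972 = 0.00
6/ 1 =6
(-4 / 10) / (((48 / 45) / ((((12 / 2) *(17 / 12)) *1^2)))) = -51 / 16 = -3.19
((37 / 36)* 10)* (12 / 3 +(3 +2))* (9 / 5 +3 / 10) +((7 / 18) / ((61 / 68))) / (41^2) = 194.25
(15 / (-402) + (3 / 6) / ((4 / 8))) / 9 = 43 / 402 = 0.11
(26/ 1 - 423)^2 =157609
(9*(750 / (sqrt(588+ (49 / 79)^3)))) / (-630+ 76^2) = 266625*sqrt(467590651) / 106604749559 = 0.05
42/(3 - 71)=-21/34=-0.62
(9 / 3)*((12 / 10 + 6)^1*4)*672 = 290304 / 5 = 58060.80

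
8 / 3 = 2.67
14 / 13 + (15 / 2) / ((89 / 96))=10606 / 1157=9.17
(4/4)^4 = 1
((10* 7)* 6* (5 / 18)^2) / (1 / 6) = 1750 / 9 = 194.44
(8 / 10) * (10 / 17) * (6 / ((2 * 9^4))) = 8 / 37179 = 0.00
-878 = -878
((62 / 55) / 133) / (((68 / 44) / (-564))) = -3.09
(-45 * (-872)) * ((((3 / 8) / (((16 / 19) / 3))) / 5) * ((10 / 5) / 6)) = 55917 / 16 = 3494.81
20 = 20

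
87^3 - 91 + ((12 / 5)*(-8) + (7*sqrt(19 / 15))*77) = 539*sqrt(285) / 15 + 3291964 / 5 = 658999.42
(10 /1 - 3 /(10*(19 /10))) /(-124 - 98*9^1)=-187 /19114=-0.01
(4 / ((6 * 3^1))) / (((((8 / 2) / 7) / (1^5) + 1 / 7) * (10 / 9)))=7 / 25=0.28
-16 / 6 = -8 / 3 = -2.67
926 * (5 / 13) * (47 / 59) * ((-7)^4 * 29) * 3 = 45455900070 / 767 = 59264537.25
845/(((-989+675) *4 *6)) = -845/7536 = -0.11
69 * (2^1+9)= 759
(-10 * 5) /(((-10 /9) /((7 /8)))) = 315 /8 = 39.38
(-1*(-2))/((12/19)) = 19/6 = 3.17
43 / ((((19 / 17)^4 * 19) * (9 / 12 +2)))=14365612 / 27237089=0.53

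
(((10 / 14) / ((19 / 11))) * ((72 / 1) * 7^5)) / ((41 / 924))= 8785355040 / 779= 11277734.33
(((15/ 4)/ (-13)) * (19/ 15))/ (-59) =19/ 3068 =0.01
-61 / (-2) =61 / 2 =30.50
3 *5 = 15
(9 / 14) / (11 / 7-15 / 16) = 1.01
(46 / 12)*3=11.50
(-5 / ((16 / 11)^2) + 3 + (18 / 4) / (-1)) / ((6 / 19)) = -18791 / 1536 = -12.23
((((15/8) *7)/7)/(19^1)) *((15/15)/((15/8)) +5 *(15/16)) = 1253/2432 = 0.52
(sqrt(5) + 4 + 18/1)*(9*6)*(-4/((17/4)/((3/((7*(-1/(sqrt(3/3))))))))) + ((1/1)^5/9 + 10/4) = 2592*sqrt(5)/119 + 1032025/2142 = 530.51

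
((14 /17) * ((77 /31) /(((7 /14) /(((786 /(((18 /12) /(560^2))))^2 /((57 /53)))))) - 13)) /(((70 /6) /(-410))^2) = 8891811094331003100137976 /70091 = 126860953536559659587.36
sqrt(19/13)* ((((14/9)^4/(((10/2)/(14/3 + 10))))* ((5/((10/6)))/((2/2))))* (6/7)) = 482944* sqrt(247)/142155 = 53.39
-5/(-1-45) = 5/46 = 0.11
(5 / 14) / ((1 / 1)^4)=5 / 14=0.36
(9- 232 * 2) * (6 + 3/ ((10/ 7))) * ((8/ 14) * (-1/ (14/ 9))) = 9477/ 7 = 1353.86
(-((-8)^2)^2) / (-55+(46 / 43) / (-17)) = 74.39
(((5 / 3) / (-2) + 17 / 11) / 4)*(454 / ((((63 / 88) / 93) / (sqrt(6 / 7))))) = 661478*sqrt(42) / 441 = 9720.79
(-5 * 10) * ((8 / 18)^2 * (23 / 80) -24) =96970 / 81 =1197.16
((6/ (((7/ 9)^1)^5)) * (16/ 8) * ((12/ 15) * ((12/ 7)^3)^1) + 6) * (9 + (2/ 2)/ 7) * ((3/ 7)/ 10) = 486787611456/ 7061881225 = 68.93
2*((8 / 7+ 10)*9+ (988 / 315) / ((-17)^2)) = 18260996 / 91035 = 200.59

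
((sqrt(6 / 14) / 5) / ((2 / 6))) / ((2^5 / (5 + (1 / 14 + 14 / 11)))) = 0.08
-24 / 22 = -12 / 11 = -1.09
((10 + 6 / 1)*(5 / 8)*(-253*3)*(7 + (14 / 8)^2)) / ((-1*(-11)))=-55545 / 8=-6943.12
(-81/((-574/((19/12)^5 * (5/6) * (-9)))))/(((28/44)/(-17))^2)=-432933529655/57602048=-7515.94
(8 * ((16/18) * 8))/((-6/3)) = -28.44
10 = 10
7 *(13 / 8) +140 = 1211 / 8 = 151.38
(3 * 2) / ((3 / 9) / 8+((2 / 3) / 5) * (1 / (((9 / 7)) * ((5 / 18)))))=1200 / 83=14.46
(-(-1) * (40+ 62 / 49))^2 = 4088484 / 2401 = 1702.83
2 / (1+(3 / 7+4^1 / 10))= 35 / 32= 1.09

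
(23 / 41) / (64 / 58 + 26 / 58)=667 / 1845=0.36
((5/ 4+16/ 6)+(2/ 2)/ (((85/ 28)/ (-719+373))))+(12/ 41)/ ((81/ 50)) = -41356309/ 376380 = -109.88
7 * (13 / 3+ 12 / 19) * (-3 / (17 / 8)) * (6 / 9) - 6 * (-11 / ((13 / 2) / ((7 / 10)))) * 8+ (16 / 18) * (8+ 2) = 6243152 / 188955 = 33.04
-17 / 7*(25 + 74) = -1683 / 7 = -240.43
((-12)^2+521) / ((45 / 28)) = 3724 / 9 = 413.78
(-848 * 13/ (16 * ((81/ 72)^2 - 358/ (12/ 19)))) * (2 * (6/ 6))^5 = 325632/ 8353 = 38.98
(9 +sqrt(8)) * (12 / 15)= 8 * sqrt(2) / 5 +36 / 5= 9.46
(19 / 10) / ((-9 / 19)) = -361 / 90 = -4.01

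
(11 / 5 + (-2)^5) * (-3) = 447 / 5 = 89.40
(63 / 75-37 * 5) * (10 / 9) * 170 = -313072 / 9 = -34785.78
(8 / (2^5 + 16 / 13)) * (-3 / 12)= -13 / 216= -0.06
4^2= 16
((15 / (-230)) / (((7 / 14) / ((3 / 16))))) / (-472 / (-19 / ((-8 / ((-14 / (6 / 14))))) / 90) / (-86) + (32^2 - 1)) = -120099 / 4992395824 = -0.00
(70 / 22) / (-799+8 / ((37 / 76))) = -259 / 63701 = -0.00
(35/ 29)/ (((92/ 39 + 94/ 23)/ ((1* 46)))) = 103155/ 11977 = 8.61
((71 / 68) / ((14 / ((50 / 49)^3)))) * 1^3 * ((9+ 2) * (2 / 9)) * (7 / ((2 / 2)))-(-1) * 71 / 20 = 1766146087 / 360005940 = 4.91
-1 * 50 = -50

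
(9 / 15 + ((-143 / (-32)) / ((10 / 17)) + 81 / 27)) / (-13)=-3583 / 4160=-0.86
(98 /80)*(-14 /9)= -1.91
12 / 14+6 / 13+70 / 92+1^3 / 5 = 47711 / 20930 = 2.28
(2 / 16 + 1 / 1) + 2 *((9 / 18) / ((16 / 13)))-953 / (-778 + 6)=9795 / 3088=3.17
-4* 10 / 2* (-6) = 120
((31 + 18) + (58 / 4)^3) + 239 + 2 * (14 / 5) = 133689 / 40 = 3342.22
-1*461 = -461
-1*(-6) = 6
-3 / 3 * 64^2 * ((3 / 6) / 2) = -1024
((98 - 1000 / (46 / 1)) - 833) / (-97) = 17405 / 2231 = 7.80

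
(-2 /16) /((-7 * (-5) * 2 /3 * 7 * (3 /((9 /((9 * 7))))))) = -1 /27440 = -0.00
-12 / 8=-3 / 2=-1.50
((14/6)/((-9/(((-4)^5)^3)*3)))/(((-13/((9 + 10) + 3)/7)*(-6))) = 578746843136/3159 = 183205711.66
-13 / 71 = -0.18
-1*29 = -29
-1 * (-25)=25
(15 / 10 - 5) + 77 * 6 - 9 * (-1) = 935 / 2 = 467.50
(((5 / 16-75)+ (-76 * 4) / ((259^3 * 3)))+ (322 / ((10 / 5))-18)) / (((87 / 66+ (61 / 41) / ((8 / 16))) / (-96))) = -102772567187708 / 67289420667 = -1527.32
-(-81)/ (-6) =-27/ 2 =-13.50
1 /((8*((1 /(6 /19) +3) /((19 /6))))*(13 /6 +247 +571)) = 3 /38332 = 0.00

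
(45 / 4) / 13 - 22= -1099 / 52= -21.13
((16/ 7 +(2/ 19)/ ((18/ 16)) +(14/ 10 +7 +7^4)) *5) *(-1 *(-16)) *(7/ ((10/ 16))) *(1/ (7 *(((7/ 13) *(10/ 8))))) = 96076025344/ 209475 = 458651.51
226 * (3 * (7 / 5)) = 4746 / 5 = 949.20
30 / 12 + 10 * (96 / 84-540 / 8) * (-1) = 9325 / 14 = 666.07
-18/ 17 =-1.06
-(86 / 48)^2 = -1849 / 576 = -3.21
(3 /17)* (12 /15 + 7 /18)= 107 /510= 0.21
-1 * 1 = -1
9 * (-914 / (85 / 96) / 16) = -49356 / 85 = -580.66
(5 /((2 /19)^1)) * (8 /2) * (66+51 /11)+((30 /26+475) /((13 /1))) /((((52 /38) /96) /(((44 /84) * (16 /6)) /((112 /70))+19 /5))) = 12905096894 /507507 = 25428.41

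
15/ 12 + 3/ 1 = 17/ 4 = 4.25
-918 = -918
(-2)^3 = -8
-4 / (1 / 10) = -40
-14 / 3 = -4.67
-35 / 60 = -0.58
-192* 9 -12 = -1740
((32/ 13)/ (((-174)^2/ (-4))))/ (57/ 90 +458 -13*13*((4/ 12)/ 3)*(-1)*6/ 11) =-3520/ 5074956471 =-0.00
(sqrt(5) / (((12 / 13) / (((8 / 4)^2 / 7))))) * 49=91 * sqrt(5) / 3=67.83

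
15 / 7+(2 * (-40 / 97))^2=185935 / 65863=2.82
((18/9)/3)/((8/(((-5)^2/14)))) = 25/168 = 0.15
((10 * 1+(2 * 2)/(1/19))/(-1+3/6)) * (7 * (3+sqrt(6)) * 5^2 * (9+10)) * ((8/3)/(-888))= 571900 * sqrt(6)/333+571900/111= 9359.05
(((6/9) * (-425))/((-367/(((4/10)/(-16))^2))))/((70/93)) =527/822080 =0.00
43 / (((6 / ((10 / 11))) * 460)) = 43 / 3036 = 0.01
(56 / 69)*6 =112 / 23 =4.87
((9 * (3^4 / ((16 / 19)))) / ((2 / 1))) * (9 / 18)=13851 / 64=216.42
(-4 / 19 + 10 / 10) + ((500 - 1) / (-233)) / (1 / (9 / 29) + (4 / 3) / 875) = 0.13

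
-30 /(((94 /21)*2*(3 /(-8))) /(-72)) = -30240 /47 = -643.40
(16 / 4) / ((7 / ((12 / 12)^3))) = 4 / 7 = 0.57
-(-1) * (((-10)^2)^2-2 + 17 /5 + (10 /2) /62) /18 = 3100459 /5580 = 555.64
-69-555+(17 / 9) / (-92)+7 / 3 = -514757 / 828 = -621.69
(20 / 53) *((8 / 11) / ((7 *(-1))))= -160 / 4081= -0.04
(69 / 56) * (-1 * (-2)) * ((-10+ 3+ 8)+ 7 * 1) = 138 / 7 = 19.71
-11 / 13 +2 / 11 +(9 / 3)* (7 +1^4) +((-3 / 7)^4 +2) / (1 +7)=64795365 / 2746744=23.59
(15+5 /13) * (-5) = -1000 /13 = -76.92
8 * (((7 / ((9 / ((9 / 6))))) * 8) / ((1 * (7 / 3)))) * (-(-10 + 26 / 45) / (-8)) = -1696 / 45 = -37.69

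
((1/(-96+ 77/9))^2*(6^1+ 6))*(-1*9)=-8748/619369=-0.01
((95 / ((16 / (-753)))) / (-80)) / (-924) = -4769 / 78848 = -0.06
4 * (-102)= -408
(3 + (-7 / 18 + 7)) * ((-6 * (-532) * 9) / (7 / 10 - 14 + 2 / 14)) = -6442520 / 307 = -20985.41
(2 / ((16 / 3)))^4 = 0.02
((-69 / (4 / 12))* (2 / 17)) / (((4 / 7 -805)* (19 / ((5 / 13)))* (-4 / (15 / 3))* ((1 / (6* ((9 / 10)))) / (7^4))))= -156557205 / 15763046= -9.93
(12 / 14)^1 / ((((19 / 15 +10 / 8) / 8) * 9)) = 320 / 1057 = 0.30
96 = 96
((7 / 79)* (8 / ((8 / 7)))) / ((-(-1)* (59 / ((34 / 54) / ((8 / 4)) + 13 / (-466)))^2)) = 159643225 / 10883547698319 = 0.00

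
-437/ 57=-23/ 3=-7.67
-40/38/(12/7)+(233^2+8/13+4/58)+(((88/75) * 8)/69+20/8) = 4025026948529/74137050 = 54291.71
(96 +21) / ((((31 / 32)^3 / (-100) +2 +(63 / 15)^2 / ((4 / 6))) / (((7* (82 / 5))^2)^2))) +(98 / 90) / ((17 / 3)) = 28300380789768358663 / 39621873225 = 714261555.20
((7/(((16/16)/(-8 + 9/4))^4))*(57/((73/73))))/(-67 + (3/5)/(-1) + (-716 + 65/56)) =-3907979565/7010656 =-557.43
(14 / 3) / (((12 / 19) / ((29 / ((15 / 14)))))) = 26999 / 135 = 199.99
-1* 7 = -7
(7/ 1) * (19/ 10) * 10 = 133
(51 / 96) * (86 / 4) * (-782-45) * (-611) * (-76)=-7018070033 / 16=-438629377.06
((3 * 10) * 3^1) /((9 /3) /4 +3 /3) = 51.43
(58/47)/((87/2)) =4/141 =0.03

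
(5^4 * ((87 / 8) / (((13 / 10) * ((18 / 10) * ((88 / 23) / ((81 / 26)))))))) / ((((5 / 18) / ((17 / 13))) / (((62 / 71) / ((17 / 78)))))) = 44610.53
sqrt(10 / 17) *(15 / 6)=5 *sqrt(170) / 34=1.92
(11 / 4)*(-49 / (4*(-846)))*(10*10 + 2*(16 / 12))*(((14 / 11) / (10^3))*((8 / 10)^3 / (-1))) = -52822 / 19828125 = -0.00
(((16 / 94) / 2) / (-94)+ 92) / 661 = 203226 / 1460149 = 0.14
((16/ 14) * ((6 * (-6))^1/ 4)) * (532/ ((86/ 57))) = -3626.79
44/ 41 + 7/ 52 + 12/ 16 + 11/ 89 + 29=2948815/ 94874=31.08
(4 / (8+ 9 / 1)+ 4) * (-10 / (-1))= 720 / 17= 42.35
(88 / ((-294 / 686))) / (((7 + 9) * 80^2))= -77 / 38400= -0.00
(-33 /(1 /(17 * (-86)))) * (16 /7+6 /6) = 1109658 /7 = 158522.57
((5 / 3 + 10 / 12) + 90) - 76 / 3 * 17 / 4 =-91 / 6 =-15.17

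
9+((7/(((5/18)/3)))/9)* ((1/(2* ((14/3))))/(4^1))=369/40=9.22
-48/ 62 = -24/ 31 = -0.77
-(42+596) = -638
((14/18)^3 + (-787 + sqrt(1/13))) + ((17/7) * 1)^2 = -27884939/35721 + sqrt(13)/13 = -780.35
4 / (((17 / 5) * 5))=4 / 17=0.24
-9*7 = -63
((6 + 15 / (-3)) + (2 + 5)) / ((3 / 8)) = 64 / 3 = 21.33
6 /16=3 /8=0.38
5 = 5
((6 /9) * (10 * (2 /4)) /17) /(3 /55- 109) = -275 /152796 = -0.00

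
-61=-61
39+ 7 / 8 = 319 / 8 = 39.88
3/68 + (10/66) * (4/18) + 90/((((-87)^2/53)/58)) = 21453319/585684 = 36.63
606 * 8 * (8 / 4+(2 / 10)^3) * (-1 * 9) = -10951632 / 125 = -87613.06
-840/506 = -420/253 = -1.66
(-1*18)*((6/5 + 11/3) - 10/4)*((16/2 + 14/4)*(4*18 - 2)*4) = -137172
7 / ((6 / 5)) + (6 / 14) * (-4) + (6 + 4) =14.12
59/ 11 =5.36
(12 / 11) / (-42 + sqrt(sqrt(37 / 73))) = -0.03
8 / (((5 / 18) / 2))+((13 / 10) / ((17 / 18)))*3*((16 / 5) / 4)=25884 / 425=60.90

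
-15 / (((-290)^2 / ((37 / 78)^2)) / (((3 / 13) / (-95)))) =1369 / 14042345200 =0.00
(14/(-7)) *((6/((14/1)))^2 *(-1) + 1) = -80/49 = -1.63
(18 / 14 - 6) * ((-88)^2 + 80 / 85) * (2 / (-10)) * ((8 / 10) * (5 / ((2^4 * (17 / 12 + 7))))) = 13034736 / 60095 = 216.90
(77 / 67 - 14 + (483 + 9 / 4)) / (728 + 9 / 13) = 1645839 / 2538764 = 0.65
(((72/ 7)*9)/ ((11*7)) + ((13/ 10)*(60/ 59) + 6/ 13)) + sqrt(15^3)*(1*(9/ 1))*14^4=1234368/ 413413 + 5186160*sqrt(15)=20085914.30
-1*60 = -60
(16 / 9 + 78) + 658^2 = 3897394 / 9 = 433043.78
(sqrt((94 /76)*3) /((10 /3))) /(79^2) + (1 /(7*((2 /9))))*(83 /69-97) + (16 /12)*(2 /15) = -444887 /7245 + 3*sqrt(5358) /2371580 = -61.41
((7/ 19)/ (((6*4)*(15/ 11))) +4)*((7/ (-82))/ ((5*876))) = -0.00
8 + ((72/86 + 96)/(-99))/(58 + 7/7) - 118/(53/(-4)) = 74940452/4437213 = 16.89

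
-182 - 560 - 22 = -764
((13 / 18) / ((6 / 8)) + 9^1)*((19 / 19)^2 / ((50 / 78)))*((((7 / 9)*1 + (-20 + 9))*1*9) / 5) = -321724 / 1125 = -285.98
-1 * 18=-18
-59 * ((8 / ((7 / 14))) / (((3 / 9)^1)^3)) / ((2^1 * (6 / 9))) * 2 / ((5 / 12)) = -458784 / 5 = -91756.80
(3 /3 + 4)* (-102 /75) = -34 /5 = -6.80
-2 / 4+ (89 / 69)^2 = 11081 / 9522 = 1.16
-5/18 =-0.28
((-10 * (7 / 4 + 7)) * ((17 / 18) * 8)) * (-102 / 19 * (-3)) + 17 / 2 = -404277 / 38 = -10638.87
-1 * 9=-9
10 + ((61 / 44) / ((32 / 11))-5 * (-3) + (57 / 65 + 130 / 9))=3054949 / 74880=40.80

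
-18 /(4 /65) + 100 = -385 /2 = -192.50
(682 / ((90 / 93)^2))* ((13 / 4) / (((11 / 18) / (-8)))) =-774566 / 25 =-30982.64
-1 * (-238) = 238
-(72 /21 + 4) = -52 /7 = -7.43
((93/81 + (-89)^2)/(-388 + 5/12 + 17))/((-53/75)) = 21389800/707073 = 30.25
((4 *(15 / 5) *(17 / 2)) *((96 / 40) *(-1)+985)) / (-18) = -83521 / 15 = -5568.07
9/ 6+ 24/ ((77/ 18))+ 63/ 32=22371/ 2464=9.08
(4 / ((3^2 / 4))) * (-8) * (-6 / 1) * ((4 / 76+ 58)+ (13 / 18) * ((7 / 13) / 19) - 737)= -29720704 / 513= -57935.10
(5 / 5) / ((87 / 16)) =16 / 87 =0.18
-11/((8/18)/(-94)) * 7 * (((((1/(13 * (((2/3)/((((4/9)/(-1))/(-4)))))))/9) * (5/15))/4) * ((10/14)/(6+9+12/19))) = 4465/50544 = 0.09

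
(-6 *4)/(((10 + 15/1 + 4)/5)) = -4.14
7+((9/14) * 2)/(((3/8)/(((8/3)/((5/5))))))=16.14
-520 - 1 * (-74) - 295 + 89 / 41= -30292 / 41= -738.83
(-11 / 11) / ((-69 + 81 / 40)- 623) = 40 / 27599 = 0.00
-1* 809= -809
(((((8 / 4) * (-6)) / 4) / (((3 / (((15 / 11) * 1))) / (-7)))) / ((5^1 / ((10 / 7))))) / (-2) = -15 / 11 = -1.36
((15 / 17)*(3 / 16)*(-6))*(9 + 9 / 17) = -10935 / 1156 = -9.46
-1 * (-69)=69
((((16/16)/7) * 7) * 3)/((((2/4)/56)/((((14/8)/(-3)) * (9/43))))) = -1764/43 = -41.02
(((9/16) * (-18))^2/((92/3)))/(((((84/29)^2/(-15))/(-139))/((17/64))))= 65192818815/295436288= 220.67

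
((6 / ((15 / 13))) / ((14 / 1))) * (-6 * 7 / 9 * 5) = -26 / 3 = -8.67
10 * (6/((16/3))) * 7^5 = 756315/4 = 189078.75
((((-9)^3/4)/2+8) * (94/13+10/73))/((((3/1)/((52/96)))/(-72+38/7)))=9672995/1314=7361.49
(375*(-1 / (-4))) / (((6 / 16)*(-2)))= -125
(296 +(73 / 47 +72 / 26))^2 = 33671149009 / 373321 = 90193.56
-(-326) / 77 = 326 / 77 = 4.23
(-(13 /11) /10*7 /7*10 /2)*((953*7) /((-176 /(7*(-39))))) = -23675379 /3872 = -6114.51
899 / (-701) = -899 / 701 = -1.28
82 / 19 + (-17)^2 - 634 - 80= -7993 / 19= -420.68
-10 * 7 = -70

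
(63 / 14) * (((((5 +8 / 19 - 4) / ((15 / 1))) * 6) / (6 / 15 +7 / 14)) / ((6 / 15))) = 135 / 19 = 7.11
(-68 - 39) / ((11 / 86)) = -9202 / 11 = -836.55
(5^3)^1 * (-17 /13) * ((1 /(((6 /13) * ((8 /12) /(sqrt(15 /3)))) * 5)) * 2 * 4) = -850 * sqrt(5) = -1900.66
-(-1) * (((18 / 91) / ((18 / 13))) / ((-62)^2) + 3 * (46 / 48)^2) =3558631 / 1291584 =2.76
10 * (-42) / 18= -70 / 3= -23.33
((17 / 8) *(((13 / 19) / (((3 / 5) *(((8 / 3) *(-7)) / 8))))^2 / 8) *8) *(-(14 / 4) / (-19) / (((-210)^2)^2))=2873 / 59760744019200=0.00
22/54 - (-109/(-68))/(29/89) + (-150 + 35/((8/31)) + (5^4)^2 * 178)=7404241738765/106488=69531231.11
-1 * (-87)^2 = -7569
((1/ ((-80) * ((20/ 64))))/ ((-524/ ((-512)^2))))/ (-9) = -65536/ 29475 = -2.22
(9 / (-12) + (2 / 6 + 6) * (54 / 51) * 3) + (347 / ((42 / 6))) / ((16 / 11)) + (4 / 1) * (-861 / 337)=27737429 / 641648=43.23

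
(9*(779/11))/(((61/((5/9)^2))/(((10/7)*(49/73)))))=3.09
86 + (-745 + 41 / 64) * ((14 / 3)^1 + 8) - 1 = -896981 / 96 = -9343.55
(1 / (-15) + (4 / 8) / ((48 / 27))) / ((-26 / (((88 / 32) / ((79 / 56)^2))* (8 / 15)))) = -111034 / 18254925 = -0.01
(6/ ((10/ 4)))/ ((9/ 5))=4/ 3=1.33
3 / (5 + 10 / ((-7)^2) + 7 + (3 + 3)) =147 / 892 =0.16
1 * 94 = 94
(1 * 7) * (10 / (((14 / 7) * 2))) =17.50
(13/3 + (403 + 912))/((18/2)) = 3958/27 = 146.59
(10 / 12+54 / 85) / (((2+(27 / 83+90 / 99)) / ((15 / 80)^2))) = 2051511 / 128514560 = 0.02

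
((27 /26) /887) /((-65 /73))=-1971 /1499030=-0.00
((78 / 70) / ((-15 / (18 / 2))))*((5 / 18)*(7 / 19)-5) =871 / 266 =3.27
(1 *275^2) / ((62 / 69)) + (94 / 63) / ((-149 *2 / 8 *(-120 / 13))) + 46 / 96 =5877938492711 / 69839280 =84163.79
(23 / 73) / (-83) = -23 / 6059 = -0.00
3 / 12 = 1 / 4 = 0.25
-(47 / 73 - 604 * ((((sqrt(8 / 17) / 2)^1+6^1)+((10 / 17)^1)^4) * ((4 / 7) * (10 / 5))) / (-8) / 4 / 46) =-492724908 / 140231759 - 151 * sqrt(34) / 5474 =-3.67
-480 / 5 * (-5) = 480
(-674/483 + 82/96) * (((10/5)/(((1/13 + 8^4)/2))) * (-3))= 54379/34292356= 0.00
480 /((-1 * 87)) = -160 /29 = -5.52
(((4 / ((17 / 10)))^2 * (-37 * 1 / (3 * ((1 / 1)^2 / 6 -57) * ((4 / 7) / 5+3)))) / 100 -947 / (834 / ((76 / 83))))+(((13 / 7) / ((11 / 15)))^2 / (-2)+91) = 34771091968950265 / 400785155841378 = 86.76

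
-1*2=-2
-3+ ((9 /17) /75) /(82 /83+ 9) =-1056726 /352325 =-3.00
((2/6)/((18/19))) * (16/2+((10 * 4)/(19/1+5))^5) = 96311/13122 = 7.34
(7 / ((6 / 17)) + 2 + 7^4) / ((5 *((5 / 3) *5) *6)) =14537 / 1500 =9.69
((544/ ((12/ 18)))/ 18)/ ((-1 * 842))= -68/ 1263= -0.05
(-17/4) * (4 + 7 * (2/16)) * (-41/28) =27183/896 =30.34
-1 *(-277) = 277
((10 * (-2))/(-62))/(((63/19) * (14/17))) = 1615/13671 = 0.12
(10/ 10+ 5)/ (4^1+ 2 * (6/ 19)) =57/ 44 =1.30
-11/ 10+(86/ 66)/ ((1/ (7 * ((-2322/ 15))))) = -155437/ 110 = -1413.06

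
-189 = -189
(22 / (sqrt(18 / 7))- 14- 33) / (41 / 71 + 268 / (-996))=-17679 / 116 + 64823*sqrt(14) / 5452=-107.92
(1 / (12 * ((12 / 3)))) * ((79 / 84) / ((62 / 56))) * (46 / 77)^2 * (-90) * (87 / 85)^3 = -27519498873 / 45150224350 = -0.61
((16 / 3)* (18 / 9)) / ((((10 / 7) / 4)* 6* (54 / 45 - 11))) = -32 / 63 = -0.51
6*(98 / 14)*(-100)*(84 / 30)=-11760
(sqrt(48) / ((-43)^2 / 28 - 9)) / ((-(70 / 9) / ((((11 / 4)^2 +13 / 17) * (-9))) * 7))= 36693 * sqrt(3) / 380086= 0.17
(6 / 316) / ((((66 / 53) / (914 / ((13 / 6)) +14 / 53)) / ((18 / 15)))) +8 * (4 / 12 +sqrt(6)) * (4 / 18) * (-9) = 404993 / 169455 - 16 * sqrt(6) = -36.80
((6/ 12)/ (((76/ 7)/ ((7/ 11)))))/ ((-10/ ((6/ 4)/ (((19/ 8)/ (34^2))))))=-2.14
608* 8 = 4864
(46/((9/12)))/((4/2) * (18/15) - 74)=-460/537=-0.86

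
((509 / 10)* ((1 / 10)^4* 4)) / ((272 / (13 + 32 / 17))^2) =32580581 / 534534400000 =0.00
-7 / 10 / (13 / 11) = -77 / 130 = -0.59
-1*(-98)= 98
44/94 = 22/47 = 0.47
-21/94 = -0.22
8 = 8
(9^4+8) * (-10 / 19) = -3457.37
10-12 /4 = 7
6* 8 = 48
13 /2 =6.50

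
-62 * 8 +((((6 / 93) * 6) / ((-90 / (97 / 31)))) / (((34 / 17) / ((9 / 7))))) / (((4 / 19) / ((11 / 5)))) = -333720019 / 672700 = -496.09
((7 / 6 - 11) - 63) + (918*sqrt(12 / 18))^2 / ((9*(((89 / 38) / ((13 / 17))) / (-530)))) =-5768457133 / 534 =-10802354.18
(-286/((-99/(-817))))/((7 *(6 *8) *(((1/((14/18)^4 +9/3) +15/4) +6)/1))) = -0.70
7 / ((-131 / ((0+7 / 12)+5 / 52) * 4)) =-371 / 40872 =-0.01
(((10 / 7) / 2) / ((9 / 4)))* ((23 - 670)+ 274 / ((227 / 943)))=743420 / 4767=155.95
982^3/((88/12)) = 1420449252/11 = 129131750.18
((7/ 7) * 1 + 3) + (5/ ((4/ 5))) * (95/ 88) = 3783/ 352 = 10.75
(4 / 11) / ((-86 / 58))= -116 / 473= -0.25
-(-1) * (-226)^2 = 51076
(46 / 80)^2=529 / 1600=0.33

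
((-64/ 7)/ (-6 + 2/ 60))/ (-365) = -0.00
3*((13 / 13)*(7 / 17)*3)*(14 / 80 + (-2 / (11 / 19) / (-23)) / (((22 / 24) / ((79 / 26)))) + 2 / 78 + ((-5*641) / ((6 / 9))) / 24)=-739.75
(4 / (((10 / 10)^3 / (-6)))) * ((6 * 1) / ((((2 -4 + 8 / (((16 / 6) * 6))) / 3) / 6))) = 1728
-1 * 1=-1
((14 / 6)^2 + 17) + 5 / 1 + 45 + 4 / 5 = 3296 / 45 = 73.24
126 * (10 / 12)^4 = 4375 / 72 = 60.76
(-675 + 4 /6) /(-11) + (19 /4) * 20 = 5158 /33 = 156.30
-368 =-368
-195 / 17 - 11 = -382 / 17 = -22.47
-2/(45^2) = -2/2025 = -0.00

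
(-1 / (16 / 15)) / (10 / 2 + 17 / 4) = -15 / 148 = -0.10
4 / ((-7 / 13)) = -52 / 7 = -7.43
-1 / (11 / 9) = -9 / 11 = -0.82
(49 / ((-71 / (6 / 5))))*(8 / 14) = -0.47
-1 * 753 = -753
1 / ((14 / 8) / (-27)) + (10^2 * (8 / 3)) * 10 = 55676 / 21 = 2651.24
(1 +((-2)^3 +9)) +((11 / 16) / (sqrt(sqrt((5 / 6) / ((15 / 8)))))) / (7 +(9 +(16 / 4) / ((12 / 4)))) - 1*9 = -7 +33*sqrt(6) / 1664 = -6.95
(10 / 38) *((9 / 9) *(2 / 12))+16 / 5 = 1849 / 570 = 3.24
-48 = -48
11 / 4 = 2.75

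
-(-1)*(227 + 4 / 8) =455 / 2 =227.50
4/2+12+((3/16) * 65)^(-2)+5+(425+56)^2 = 8798224756/38025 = 231380.01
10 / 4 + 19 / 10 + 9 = 67 / 5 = 13.40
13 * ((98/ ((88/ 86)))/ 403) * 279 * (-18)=-170667/ 11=-15515.18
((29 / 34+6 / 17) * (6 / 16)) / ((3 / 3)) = 123 / 272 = 0.45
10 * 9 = 90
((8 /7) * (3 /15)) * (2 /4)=4 /35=0.11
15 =15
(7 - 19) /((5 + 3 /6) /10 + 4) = -2.64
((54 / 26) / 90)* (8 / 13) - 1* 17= -14353 / 845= -16.99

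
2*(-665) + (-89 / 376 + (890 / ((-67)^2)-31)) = -2297247785 / 1687864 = -1361.04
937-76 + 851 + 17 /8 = 13713 /8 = 1714.12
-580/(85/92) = -10672/17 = -627.76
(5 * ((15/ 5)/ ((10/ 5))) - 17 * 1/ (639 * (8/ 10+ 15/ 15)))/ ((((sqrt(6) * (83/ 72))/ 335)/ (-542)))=-481312.83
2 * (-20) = -40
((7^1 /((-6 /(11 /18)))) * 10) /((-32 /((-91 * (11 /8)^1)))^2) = -385770385 /3538944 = -109.01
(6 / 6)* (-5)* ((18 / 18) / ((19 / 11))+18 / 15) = -169 / 19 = -8.89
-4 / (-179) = 4 / 179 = 0.02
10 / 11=0.91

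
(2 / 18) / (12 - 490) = -1 / 4302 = -0.00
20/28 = 5/7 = 0.71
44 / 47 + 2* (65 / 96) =5167 / 2256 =2.29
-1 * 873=-873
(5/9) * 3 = 5/3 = 1.67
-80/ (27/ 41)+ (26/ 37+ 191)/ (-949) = -121.68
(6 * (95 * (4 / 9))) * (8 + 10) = 4560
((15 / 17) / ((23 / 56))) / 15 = 56 / 391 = 0.14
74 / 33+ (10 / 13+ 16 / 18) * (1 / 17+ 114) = 4186888 / 21879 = 191.37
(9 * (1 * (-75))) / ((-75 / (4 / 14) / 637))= 1638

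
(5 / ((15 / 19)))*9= 57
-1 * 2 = -2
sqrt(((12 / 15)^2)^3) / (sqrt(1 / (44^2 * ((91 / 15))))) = 2816 * sqrt(1365) / 1875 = 55.49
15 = 15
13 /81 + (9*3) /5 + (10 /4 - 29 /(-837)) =203269 /25110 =8.10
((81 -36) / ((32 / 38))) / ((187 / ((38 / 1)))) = 16245 / 1496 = 10.86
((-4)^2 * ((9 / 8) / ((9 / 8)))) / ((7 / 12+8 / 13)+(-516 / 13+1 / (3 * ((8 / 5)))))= -4992 / 11945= -0.42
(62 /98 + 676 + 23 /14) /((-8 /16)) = -66471 /49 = -1356.55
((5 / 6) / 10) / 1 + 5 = 61 / 12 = 5.08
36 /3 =12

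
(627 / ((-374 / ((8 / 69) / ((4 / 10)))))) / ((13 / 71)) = -13490 / 5083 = -2.65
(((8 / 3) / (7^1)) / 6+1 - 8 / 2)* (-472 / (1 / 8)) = 698560 / 63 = 11088.25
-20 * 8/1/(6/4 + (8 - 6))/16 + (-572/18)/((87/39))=-31246/1827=-17.10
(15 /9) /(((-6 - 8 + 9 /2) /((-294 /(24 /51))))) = 4165 /38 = 109.61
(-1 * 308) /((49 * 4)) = -1.57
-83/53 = -1.57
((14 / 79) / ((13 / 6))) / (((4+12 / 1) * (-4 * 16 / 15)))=-0.00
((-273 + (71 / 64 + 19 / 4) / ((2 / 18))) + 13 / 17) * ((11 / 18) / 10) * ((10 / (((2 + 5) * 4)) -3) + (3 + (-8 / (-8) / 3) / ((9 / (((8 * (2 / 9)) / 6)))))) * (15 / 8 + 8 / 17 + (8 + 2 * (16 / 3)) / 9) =-554233836299 / 25395793920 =-21.82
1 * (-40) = -40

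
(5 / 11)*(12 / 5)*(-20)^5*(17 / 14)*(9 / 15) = -195840000 / 77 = -2543376.62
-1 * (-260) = 260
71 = 71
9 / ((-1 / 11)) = -99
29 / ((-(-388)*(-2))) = -29 / 776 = -0.04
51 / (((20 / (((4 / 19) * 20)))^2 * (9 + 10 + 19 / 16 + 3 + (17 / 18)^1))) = 117504 / 1254475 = 0.09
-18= -18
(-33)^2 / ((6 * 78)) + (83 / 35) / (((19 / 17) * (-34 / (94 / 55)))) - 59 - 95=-288669877 / 1901900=-151.78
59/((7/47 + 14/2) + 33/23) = 63779/9279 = 6.87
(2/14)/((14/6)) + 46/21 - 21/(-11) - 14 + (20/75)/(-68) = -450963/45815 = -9.84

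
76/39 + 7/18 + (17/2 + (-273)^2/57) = 2930723/2223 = 1318.36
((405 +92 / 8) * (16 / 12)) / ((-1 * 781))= -0.71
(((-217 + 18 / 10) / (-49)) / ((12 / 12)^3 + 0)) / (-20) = -269 / 1225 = -0.22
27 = 27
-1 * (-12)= 12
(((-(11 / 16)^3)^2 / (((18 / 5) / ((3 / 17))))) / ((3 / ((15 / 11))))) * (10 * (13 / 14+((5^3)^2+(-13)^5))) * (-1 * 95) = 9522889362806875 / 11978932224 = 794969.80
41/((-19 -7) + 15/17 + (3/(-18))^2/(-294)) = -1.63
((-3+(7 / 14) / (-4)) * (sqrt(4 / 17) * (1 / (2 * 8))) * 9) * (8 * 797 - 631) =-1292625 * sqrt(17) / 1088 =-4898.56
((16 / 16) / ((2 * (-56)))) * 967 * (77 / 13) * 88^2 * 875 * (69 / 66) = -362271673.08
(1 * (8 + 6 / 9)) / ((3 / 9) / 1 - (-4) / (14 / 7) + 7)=13 / 14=0.93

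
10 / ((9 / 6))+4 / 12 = 7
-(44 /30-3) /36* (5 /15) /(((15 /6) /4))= 46 /2025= 0.02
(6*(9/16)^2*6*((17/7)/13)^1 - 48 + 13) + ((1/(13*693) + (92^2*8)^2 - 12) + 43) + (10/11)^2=29079071099638121/6342336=4584914942.95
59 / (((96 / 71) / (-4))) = -4189 / 24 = -174.54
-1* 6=-6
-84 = -84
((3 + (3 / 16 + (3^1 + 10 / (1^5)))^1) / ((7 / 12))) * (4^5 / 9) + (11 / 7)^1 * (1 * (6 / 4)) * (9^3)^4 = 27960524244227 / 42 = 665726767719.69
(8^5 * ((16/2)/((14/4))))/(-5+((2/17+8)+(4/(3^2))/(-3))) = 240648192/9541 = 25222.53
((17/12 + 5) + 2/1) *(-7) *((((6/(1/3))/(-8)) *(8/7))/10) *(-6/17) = -909/170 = -5.35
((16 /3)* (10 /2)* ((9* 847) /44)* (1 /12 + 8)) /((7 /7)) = 37345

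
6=6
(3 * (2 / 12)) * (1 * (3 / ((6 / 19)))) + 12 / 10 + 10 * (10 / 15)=757 / 60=12.62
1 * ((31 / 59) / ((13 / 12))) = 372 / 767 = 0.49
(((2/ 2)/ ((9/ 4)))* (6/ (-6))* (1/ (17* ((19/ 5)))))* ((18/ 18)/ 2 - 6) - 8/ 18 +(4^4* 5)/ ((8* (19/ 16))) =130166/ 969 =134.33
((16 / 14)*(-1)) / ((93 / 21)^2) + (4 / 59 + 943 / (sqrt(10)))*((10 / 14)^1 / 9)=-188932 / 3572037 + 943*sqrt(10) / 126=23.61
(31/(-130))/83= -31/10790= -0.00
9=9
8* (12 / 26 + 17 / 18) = 1316 / 117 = 11.25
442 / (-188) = -221 / 94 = -2.35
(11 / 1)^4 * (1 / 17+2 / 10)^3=253.85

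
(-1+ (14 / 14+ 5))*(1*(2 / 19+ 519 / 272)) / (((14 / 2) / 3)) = 156075 / 36176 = 4.31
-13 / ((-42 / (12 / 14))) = 13 / 49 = 0.27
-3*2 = -6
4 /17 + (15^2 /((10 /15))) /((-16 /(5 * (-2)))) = 211.17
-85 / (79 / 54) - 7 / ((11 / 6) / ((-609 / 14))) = 93843 / 869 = 107.99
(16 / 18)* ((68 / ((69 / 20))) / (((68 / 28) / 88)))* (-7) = -2759680 / 621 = -4443.93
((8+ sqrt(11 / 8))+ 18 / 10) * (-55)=-603.49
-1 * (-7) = 7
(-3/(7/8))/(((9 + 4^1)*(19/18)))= -432/1729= -0.25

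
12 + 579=591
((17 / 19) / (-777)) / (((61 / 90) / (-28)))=2040 / 42883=0.05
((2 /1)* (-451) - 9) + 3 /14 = -12751 /14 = -910.79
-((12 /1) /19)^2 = -144 /361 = -0.40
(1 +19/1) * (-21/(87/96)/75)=-896/145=-6.18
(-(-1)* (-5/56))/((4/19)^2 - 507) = 1805/10248616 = 0.00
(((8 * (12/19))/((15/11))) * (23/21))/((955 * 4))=2024/1905225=0.00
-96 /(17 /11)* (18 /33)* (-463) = 266688 /17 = 15687.53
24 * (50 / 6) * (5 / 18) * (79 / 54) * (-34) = -2763.37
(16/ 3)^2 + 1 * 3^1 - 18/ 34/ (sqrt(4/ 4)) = 4730/ 153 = 30.92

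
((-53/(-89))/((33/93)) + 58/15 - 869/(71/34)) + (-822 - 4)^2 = 710936735567/1042635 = 681865.40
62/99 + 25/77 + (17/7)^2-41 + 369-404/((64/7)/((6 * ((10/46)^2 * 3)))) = 6102584839/20529432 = 297.26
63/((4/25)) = 1575/4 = 393.75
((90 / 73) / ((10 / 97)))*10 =8730 / 73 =119.59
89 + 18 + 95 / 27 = 2984 / 27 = 110.52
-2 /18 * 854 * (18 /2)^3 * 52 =-3597048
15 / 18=5 / 6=0.83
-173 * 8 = -1384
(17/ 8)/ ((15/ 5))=0.71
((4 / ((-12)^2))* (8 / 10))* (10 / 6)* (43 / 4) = 43 / 108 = 0.40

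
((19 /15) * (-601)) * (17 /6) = -194123 /90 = -2156.92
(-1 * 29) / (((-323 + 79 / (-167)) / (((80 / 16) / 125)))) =4843 / 1350500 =0.00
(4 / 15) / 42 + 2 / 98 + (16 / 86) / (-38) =39383 / 1801485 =0.02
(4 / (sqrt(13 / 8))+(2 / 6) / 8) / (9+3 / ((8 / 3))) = 1 / 243+64 *sqrt(26) / 1053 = 0.31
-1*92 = -92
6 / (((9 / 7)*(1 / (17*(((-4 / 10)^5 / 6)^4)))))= 15597568 / 23174285888671875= 0.00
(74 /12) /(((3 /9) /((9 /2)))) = 333 /4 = 83.25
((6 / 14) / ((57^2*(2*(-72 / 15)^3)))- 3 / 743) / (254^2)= -628891339 / 10047232781881344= -0.00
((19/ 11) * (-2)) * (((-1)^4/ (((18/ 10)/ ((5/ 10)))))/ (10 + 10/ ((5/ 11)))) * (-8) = 95/ 396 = 0.24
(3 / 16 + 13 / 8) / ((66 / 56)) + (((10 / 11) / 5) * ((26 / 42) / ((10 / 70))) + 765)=101287 / 132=767.33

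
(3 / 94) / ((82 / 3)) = 9 / 7708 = 0.00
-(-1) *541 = 541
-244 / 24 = -10.17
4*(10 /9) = 40 /9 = 4.44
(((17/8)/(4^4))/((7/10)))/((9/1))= 85/64512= 0.00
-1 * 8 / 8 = -1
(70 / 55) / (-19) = -14 / 209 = -0.07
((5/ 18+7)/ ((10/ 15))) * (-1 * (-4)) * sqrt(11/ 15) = 131 * sqrt(165)/ 45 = 37.39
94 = 94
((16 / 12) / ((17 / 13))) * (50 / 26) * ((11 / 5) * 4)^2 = 7744 / 51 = 151.84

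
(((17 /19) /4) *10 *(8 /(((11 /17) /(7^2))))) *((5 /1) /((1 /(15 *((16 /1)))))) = 339864000 /209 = 1626143.54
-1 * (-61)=61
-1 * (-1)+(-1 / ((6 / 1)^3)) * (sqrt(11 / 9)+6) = 35 / 36 - sqrt(11) / 648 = 0.97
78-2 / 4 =77.50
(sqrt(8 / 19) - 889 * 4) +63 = -3493 +2 * sqrt(38) / 19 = -3492.35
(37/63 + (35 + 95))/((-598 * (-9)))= 8227/339066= 0.02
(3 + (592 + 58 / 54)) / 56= 10.64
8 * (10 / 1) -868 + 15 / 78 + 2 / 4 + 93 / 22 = -223961 / 286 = -783.08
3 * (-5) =-15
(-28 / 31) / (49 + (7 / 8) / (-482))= -0.02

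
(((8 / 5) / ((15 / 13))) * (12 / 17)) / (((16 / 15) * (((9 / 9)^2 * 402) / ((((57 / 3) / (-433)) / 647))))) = -247 / 1595459945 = -0.00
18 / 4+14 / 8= 25 / 4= 6.25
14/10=7/5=1.40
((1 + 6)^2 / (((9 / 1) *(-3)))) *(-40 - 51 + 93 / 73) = 320950 / 1971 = 162.84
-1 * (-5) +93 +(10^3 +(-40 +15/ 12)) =4237/ 4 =1059.25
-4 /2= -2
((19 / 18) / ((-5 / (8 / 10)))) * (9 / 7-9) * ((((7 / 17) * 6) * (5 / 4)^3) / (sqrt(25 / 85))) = 171 * sqrt(85) / 136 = 11.59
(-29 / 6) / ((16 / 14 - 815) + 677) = 0.04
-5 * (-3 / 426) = 5 / 142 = 0.04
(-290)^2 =84100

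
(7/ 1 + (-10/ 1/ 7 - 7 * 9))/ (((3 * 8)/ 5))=-335/ 28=-11.96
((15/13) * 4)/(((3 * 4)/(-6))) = -30/13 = -2.31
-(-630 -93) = 723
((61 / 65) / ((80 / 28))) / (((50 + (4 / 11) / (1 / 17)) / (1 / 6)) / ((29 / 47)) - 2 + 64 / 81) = 11033253 / 18310622200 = 0.00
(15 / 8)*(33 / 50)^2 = 3267 / 4000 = 0.82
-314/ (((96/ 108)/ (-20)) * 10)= 1413/ 2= 706.50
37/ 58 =0.64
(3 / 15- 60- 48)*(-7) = 3773 / 5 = 754.60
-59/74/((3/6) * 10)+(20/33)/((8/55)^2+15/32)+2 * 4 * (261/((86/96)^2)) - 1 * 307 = 223460150111291/97330490970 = 2295.89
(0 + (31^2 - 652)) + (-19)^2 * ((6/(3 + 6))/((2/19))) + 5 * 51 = 8551/3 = 2850.33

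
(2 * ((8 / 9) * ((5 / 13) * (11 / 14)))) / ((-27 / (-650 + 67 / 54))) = 7707260 / 597051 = 12.91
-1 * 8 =-8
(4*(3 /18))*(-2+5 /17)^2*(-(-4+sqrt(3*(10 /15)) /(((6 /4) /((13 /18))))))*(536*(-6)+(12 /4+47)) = -20386.18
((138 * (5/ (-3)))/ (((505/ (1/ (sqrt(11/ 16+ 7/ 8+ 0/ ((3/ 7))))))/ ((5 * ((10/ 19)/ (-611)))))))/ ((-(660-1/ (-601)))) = -1105840/ 465088592449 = -0.00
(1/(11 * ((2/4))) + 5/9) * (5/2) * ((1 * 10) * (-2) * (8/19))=-29200/1881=-15.52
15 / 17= 0.88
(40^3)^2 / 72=512000000 / 9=56888888.89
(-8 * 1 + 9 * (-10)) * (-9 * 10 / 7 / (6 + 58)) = 315 / 16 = 19.69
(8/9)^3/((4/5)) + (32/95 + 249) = 17328623/69255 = 250.21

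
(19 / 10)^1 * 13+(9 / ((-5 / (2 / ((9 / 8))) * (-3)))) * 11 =1093 / 30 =36.43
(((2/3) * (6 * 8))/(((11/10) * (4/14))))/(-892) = -0.11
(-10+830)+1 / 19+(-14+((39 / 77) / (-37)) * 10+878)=91152043 / 54131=1683.92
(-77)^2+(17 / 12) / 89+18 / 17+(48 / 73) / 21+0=5930.11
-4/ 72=-1/ 18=-0.06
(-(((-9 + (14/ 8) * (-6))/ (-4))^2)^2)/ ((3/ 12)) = -2313441/ 1024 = -2259.22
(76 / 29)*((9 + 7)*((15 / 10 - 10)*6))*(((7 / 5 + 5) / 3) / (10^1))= -330752 / 725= -456.21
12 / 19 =0.63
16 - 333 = -317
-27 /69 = -9 /23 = -0.39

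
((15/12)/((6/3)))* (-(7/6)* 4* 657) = -7665/4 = -1916.25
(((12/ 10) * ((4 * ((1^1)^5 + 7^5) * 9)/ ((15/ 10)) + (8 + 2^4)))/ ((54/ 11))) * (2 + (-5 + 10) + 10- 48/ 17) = 118828424/ 85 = 1397981.46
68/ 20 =17/ 5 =3.40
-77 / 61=-1.26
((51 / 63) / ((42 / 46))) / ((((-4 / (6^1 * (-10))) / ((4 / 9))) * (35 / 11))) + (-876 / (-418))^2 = 2528155208 / 404529741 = 6.25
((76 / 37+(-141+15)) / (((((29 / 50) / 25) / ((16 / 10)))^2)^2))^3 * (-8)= 3160473012011008000000000000000000000000000000000000 / 17921780213706623333773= 176348162644795195012203900000.00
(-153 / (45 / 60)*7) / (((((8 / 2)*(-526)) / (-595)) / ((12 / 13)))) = -372.77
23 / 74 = 0.31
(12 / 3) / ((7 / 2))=8 / 7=1.14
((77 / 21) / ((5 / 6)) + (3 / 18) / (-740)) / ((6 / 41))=160187 / 5328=30.07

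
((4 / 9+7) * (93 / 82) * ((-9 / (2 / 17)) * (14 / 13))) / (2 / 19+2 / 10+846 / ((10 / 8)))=-454461 / 442390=-1.03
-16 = -16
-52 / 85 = -0.61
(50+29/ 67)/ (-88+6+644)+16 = 605843/ 37654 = 16.09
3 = 3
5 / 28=0.18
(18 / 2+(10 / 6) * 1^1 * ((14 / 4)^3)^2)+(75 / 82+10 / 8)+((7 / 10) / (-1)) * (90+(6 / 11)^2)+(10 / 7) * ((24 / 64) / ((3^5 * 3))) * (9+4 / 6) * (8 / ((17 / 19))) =414781365138221 / 137718947520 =3011.80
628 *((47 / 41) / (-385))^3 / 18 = -32600422 / 35397799754625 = -0.00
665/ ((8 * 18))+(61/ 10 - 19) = -5963/ 720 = -8.28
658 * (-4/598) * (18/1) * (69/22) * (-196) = 6964272/143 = 48701.20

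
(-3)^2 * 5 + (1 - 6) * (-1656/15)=597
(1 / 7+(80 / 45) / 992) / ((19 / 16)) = 4520 / 37107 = 0.12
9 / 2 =4.50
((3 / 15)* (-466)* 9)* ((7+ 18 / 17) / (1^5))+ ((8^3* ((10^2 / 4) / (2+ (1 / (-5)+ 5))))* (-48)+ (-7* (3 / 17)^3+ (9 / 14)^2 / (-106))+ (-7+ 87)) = -49521858148477 / 510362440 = -97032.72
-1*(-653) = 653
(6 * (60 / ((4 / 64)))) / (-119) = -5760 / 119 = -48.40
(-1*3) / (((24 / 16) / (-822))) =1644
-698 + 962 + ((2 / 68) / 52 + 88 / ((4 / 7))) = 739025 / 1768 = 418.00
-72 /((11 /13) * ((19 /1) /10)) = -9360 /209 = -44.78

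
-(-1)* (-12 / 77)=-12 / 77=-0.16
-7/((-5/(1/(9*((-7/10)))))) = -2/9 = -0.22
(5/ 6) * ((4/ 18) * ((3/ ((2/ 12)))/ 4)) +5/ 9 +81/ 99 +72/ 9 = 2021/ 198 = 10.21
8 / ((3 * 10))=4 / 15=0.27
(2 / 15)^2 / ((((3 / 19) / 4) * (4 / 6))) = 152 / 225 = 0.68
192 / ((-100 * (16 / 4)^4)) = -3 / 400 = -0.01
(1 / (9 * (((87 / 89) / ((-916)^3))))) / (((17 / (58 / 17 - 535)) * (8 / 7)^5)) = 162334540488782039 / 115858944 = 1401139479.48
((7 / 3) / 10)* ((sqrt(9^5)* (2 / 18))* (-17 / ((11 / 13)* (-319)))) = 13923 / 35090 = 0.40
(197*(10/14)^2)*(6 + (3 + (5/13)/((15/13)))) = 19700/21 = 938.10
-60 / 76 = -15 / 19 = -0.79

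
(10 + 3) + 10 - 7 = 16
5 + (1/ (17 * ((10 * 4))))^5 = 726966784000001/ 145393356800000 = 5.00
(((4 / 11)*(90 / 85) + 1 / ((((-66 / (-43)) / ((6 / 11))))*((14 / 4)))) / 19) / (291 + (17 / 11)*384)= 7006 / 241969959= 0.00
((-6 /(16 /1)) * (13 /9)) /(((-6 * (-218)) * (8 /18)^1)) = -13 /13952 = -0.00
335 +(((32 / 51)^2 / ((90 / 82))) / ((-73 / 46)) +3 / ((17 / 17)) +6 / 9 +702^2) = 4213549558396 / 8544285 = 493142.44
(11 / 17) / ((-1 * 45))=-11 / 765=-0.01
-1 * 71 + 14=-57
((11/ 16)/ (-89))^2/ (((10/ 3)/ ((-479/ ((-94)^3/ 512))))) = 0.00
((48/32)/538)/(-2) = -3/2152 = -0.00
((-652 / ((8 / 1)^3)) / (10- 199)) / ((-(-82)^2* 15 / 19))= -3097 / 2440005120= -0.00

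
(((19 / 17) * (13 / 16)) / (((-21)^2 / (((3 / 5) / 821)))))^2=61009 / 26940075001862400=0.00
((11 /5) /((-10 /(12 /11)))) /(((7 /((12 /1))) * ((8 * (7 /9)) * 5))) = -81 /6125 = -0.01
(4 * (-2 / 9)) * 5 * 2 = -80 / 9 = -8.89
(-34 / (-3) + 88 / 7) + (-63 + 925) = 18604 / 21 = 885.90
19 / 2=9.50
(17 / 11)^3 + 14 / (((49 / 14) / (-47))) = -245315 / 1331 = -184.31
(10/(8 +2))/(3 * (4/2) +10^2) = 0.01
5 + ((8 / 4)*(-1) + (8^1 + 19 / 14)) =173 / 14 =12.36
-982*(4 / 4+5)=-5892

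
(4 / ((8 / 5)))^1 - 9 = -13 / 2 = -6.50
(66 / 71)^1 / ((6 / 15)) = 165 / 71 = 2.32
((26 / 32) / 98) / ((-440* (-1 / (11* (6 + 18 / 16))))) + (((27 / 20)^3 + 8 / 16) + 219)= 2784289469 / 12544000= 221.96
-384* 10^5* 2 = -76800000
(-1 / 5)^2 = 1 / 25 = 0.04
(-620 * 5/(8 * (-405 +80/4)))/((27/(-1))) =-0.04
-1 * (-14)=14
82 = 82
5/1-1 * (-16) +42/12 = 49/2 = 24.50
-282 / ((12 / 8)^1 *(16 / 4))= -47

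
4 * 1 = 4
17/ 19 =0.89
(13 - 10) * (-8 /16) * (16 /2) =-12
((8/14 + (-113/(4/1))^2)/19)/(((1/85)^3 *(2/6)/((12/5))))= 98876949975/532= 185858928.52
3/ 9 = 1/ 3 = 0.33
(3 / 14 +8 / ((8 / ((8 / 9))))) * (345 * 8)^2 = 58824800 / 7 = 8403542.86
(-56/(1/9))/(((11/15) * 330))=-2.08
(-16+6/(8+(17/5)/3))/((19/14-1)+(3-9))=29428/10823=2.72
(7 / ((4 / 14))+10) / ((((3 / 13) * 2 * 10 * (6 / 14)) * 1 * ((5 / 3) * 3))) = 2093 / 600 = 3.49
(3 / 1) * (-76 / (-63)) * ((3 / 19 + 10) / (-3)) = -772 / 63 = -12.25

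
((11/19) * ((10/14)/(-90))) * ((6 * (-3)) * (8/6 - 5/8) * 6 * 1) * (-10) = -935/266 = -3.52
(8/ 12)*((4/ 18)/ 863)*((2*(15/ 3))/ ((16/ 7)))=35/ 46602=0.00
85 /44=1.93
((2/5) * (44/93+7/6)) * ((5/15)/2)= 0.11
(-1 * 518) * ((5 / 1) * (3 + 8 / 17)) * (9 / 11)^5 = -9023277690 / 2737867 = -3295.73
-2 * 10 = -20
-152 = -152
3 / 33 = 0.09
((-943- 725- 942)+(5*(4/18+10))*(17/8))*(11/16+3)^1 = -2656475/288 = -9223.87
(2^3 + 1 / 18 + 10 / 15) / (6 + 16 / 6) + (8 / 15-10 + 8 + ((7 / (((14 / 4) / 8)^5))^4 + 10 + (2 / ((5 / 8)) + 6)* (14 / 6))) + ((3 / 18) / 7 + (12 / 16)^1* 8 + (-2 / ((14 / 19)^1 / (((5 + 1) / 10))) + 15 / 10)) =314320713418654563992887583 / 8640561948096260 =36377346208.13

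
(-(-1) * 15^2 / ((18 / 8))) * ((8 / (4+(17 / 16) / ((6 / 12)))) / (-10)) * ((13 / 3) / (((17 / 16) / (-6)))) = 319.62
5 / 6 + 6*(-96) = -3451 / 6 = -575.17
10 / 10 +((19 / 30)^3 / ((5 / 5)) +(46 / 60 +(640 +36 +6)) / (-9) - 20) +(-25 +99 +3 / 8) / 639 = -90571093 / 958500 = -94.49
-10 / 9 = -1.11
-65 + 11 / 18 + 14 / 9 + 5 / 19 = -7133 / 114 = -62.57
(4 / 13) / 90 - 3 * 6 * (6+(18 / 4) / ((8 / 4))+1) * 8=-1332.00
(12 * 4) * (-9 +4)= -240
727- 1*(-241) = 968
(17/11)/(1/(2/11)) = 34/121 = 0.28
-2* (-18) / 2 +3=21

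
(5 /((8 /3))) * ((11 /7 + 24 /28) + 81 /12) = 3855 /224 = 17.21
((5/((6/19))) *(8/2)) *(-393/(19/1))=-1310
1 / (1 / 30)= 30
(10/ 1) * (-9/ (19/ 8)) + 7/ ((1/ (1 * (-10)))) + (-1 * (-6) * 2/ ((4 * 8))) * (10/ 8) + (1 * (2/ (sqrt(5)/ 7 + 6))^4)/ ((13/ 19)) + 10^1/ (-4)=-8316437513386823543/ 75667657501970144-216921629568 * sqrt(5)/ 124453384049293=-109.91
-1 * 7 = -7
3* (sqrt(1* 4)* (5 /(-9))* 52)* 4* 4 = -8320 /3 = -2773.33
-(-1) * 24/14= 12/7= 1.71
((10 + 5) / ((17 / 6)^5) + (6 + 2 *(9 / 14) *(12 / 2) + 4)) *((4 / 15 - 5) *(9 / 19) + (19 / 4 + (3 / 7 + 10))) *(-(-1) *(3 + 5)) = 12173149194856 / 6609434335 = 1841.78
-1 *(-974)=974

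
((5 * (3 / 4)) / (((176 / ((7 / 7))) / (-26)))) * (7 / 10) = -273 / 704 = -0.39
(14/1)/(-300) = -0.05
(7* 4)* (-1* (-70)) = 1960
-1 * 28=-28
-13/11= -1.18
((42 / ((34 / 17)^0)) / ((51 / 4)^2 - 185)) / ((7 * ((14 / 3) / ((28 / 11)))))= -576 / 3949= -0.15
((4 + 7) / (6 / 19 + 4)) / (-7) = -209 / 574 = -0.36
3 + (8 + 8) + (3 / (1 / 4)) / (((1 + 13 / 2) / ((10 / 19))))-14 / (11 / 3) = 3349 / 209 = 16.02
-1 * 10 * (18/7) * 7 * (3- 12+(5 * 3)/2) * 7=1890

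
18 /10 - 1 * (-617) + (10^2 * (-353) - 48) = -173646 /5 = -34729.20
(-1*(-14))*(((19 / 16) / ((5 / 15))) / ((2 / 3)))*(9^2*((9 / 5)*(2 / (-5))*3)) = -2617839 / 200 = -13089.20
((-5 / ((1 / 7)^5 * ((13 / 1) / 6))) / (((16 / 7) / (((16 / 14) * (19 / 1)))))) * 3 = -14369985 / 13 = -1105383.46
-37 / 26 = -1.42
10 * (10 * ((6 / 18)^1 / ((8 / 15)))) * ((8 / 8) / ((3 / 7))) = 875 / 6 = 145.83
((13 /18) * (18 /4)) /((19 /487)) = 6331 /76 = 83.30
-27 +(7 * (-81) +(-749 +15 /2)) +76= -2519 /2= -1259.50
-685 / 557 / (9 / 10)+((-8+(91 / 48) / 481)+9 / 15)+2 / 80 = -25930261 / 2967696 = -8.74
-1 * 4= -4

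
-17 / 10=-1.70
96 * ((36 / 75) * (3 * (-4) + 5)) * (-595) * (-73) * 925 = -12959614080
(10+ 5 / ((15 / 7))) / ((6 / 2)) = 37 / 9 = 4.11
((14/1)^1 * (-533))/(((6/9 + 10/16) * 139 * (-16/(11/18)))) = 41041/25854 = 1.59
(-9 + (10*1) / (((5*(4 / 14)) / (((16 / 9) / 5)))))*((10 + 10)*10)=-11720 / 9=-1302.22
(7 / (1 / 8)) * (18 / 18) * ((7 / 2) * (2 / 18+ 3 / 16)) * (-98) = -103243 / 18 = -5735.72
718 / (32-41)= -718 / 9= -79.78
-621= -621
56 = 56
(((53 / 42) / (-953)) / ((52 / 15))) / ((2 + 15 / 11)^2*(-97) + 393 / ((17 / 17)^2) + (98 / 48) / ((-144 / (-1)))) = 13852080 / 25547165824453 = 0.00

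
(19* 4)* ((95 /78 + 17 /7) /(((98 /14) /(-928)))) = -70210624 /1911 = -36740.25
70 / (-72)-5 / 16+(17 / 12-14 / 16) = -107 / 144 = -0.74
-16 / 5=-3.20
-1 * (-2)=2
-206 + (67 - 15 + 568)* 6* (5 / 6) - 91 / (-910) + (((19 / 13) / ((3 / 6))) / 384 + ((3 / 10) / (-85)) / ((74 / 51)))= 6681910039 / 2308800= 2894.11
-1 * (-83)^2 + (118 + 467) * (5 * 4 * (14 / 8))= 13586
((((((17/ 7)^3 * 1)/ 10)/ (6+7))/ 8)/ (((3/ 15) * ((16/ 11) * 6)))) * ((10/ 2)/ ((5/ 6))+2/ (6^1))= 1026817/ 20547072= 0.05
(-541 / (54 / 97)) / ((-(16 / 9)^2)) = 157431 / 512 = 307.48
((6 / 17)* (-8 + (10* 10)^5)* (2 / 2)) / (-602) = -29999999976 / 5117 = -5862810.24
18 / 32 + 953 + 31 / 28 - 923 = 3547 / 112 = 31.67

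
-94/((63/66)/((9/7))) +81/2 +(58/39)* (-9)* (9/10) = -625269/6370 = -98.16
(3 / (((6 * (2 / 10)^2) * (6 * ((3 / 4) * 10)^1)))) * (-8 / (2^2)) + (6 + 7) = 112 / 9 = 12.44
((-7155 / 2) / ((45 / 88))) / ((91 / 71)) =-496716 / 91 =-5458.42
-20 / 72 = -5 / 18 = -0.28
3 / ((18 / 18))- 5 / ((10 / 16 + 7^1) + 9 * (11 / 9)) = 407 / 149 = 2.73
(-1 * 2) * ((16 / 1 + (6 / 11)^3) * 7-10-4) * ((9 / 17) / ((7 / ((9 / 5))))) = -610740 / 22627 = -26.99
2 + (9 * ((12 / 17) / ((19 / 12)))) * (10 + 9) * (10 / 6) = 2194 / 17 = 129.06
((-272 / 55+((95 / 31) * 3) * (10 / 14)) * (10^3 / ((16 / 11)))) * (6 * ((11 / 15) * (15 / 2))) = 15964575 / 434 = 36784.74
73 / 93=0.78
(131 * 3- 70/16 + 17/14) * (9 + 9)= 196479/28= 7017.11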